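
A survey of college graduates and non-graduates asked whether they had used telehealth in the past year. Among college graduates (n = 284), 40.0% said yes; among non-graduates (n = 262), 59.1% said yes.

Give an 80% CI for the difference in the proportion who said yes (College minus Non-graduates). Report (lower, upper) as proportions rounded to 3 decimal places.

SE₁ = √(p̂₁(1−p̂₁)/n₁) = √(0.4000·0.6000/284) = 0.02907; SE₂ = √(0.5910·0.4090/262) = 0.03037.
Independent samples: SE of the difference = √(SE₁² + SE₂²) = √(0.0008450649 + 0.0009223369) = 0.04204.
z* for 80% confidence is 1.282, so the margin of error is 1.282 × 0.04204 = 0.05390.
Point estimate p̂₁ − p̂₂ = 0.4000 − 0.5910 = -0.1910.
-0.1910 ± 0.05390 → (-0.245, -0.137).

(-0.245, -0.137)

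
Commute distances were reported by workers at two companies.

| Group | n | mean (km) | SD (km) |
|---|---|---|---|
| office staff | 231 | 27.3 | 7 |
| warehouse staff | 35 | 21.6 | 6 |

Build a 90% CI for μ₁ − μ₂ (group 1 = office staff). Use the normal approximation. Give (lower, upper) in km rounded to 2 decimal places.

Standard errors of each mean: 7/√231 = 0.4606 and 6/√35 = 1.0142.
SE(x̄₁ − x̄₂) = √(0.4606² + 1.0142²) = 1.1139 for independent samples with unequal variances.
With z* = 1.645, the margin is 1.645 × 1.1139 = 1.8324.
x̄₁ − x̄₂ = 27.3 − 21.6 = 5.7000; the interval is 5.7000 ± 1.8324 = (3.87, 7.53).

(3.87, 7.53)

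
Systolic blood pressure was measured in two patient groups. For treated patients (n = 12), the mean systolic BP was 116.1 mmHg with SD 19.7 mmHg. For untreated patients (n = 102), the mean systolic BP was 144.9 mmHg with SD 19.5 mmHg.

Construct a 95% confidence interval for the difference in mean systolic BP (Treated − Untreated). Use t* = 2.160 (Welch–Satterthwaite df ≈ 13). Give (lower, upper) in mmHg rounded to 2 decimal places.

(-41.77, -15.83)

Standard errors of each mean: 19.7/√12 = 5.6869 and 19.5/√102 = 1.9308.
SE(x̄₁ − x̄₂) = √(5.6869² + 1.9308²) = 6.0057 for independent samples with unequal variances.
With t* = 2.160, the margin is 2.160 × 6.0057 = 12.9723.
x̄₁ − x̄₂ = 116.1 − 144.9 = -28.8000; the interval is -28.8000 ± 12.9723 = (-41.77, -15.83).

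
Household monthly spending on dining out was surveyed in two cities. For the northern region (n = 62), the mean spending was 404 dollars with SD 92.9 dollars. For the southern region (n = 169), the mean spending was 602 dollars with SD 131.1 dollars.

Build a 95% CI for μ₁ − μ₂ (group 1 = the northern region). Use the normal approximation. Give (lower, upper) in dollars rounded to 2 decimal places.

(-228.42, -167.58)

Standard errors of each mean: 92.9/√62 = 11.7983 and 131.1/√169 = 10.0846.
SE(x̄₁ − x̄₂) = √(11.7983² + 10.0846²) = 15.5209 for independent samples with unequal variances.
With z* = 1.960, the margin is 1.960 × 15.5209 = 30.4210.
x̄₁ − x̄₂ = 404 − 602 = -198.0000; the interval is -198.0000 ± 30.4210 = (-228.42, -167.58).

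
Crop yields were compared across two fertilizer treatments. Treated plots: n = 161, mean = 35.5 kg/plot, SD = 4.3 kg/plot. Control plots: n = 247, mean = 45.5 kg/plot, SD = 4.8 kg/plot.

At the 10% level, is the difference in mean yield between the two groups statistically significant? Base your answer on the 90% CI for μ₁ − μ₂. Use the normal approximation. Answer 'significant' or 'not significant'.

SE₁ = s₁/√n₁ = 4.3/√161 = 0.3389; SE₂ = 4.8/√247 = 0.3054.
Independent samples, unequal variances: SE_diff = √(SE₁² + SE₂²) = √(0.11485321 + 0.09326916) = 0.4562.
z* = 1.645, so margin of error = 1.645 × 0.4562 = 0.7504.
Difference in means = 35.5 − 45.5 = -10.0000.
-10.0000 ± 0.7504 → (-10.7504, -9.2496).
The interval (-10.7504, -9.2496) does not contain 0, so the difference is significant.

significant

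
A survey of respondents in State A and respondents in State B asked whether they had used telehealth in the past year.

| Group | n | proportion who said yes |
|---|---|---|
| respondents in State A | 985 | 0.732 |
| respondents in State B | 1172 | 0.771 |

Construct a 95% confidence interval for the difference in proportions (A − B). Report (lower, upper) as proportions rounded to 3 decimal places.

SE₁ = √(p̂₁(1−p̂₁)/n₁) = √(0.7320·0.2680/985) = 0.01411; SE₂ = √(0.7710·0.2290/1172) = 0.01227.
Independent samples: SE of the difference = √(SE₁² + SE₂²) = √(0.0001990921 + 0.0001505529) = 0.01870.
z* for 95% confidence is 1.960, so the margin of error is 1.960 × 0.01870 = 0.03665.
Point estimate p̂₁ − p̂₂ = 0.7320 − 0.7710 = -0.0390.
-0.0390 ± 0.03665 → (-0.076, -0.002).

(-0.076, -0.002)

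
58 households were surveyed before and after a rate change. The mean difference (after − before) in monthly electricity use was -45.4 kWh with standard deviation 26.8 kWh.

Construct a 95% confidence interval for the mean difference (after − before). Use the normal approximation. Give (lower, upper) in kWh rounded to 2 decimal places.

(-52.30, -38.50)

This is a matched-pairs design, so SE = s_d/√n = 26.8/√58 = 3.5190.
Margin = 1.960 × 3.5190 = 6.8972; the interval is -45.4 ± 6.8972 = (-52.30, -38.50).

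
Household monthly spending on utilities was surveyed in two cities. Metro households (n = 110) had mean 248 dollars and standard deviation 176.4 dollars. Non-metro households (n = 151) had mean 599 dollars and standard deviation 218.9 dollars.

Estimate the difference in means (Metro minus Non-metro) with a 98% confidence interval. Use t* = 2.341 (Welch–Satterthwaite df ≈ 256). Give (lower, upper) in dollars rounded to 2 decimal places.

Standard errors of each mean: 176.4/√110 = 16.8191 and 218.9/√151 = 17.8138.
SE(x̄₁ − x̄₂) = √(16.8191² + 17.8138²) = 24.4993 for independent samples with unequal variances.
With t* = 2.341, the margin is 2.341 × 24.4993 = 57.3529.
x̄₁ − x̄₂ = 248 − 599 = -351.0000; the interval is -351.0000 ± 57.3529 = (-408.35, -293.65).

(-408.35, -293.65)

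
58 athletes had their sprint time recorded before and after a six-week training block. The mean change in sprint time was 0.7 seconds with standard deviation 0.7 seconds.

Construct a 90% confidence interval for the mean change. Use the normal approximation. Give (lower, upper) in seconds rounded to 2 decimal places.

(0.55, 0.85)

This is a matched-pairs design, so SE = s_d/√n = 0.7/√58 = 0.0919.
Margin = 1.645 × 0.0919 = 0.1512; the interval is 0.7 ± 0.1512 = (0.55, 0.85).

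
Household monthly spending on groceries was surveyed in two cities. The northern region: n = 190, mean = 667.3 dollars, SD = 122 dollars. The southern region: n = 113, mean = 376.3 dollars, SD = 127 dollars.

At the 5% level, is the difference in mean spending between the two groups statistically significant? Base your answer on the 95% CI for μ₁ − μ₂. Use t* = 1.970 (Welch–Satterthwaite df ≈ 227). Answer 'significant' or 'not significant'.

significant

Standard errors of each mean: 122/√190 = 8.8508 and 127/√113 = 11.9472.
SE(x̄₁ − x̄₂) = √(8.8508² + 11.9472²) = 14.8685 for independent samples with unequal variances.
With t* = 1.970, the margin is 1.970 × 14.8685 = 29.2909.
x̄₁ − x̄₂ = 667.3 − 376.3 = 291.0000; the interval is 291.0000 ± 29.2909 = (261.7091, 320.2909).
The interval (261.7091, 320.2909) does not contain 0, so the difference is significant.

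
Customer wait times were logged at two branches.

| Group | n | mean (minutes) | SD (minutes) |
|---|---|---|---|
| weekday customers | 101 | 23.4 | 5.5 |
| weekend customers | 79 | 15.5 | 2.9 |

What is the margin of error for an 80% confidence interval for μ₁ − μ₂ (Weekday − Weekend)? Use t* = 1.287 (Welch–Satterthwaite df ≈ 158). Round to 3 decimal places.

Per-group SEs: s₁/√n₁ = 5.5/√101 = 0.5473, s₂/√n₂ = 2.9/√79 = 0.3263.
Unpooled SE of the difference: √(0.29953729 + 0.10647169) = 0.6372.
Margin of error = t* · SE = 1.287 × 0.6372 = 0.8201.

0.820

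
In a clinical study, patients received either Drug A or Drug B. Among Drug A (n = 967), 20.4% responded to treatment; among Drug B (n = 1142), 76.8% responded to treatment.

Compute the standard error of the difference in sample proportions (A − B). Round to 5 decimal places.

Each SE is √(p̂(1−p̂)/n): √(0.2040·0.7960/967) = 0.01296 and √(0.7680·0.2320/1142) = 0.01249.
SE(p̂₁ − p̂₂) = √(SE₁² + SE₂²) = √(0.0001679616 + 0.0001560001) = 0.01800, since the two samples are independent.

0.01800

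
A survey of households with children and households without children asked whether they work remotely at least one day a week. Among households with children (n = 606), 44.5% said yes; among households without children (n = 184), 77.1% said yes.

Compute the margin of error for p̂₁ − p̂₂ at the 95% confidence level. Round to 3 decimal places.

Each SE is √(p̂(1−p̂)/n): √(0.4450·0.5550/606) = 0.02019 and √(0.7710·0.2290/184) = 0.03098.
SE(p̂₁ − p̂₂) = √(SE₁² + SE₂²) = √(0.0004076361 + 0.0009597604) = 0.03698, since the two samples are independent.
At 95% confidence z* = 1.960; margin = 1.960 × 0.03698 = 0.07248.

0.072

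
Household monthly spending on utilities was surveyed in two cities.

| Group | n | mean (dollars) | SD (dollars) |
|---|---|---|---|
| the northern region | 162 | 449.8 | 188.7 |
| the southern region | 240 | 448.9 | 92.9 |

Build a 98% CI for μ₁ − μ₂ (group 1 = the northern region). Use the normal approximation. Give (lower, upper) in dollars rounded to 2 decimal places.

(-36.30, 38.10)

Standard errors of each mean: 188.7/√162 = 14.8257 and 92.9/√240 = 5.9967.
SE(x̄₁ − x̄₂) = √(14.8257² + 5.9967²) = 15.9926 for independent samples with unequal variances.
With z* = 2.326, the margin is 2.326 × 15.9926 = 37.1988.
x̄₁ − x̄₂ = 449.8 − 448.9 = 0.9000; the interval is 0.9000 ± 37.1988 = (-36.30, 38.10).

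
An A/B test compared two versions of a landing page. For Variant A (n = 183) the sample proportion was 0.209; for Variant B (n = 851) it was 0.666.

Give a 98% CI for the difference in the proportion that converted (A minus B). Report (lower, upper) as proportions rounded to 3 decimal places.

(-0.536, -0.378)

The two standard errors are √(0.2090×0.7910/183) = 0.03006 and √(0.6660×0.3340/851) = 0.01617.
Because the samples are independent, SE_diff = √(0.03006² + 0.01617²) = 0.03413.
Using z* = 2.326 for 98%, ME = 2.326 × 0.03413 = 0.07939.
p̂₁ − p̂₂ = -0.4570; interval -0.4570 ± 0.07939 gives (-0.536, -0.378).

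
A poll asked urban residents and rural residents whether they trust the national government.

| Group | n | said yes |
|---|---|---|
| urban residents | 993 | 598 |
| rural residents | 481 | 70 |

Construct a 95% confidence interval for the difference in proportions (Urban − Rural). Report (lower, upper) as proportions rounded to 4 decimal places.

(0.4129, 0.5005)

First, p̂₁ = 598/993 = 0.6022; p̂₂ = 70/481 = 0.1455.
The two standard errors are √(0.6022×0.3978/993) = 0.01553 and √(0.1455×0.8545/481) = 0.01608.
Because the samples are independent, SE_diff = √(0.01553² + 0.01608²) = 0.02236.
Using z* = 1.960 for 95%, ME = 1.960 × 0.02236 = 0.04383.
p̂₁ − p̂₂ = 0.4567; interval 0.4567 ± 0.04383 gives (0.4129, 0.5005).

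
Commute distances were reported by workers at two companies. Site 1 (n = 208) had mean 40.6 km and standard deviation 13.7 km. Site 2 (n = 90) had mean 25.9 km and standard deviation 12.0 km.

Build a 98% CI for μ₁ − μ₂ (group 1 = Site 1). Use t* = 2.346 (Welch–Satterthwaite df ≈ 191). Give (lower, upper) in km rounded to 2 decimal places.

(10.99, 18.41)

Per-group SEs: s₁/√n₁ = 13.7/√208 = 0.9499, s₂/√n₂ = 12.0/√90 = 1.2649.
Unpooled SE of the difference: √(0.90231001 + 1.59997201) = 1.5819.
Margin of error = t* · SE = 2.346 × 1.5819 = 3.7111.
x̄₁ − x̄₂ = 40.6 − 25.9 = 14.7000.
CI: 14.7000 ± 3.7111 = (10.99, 18.41).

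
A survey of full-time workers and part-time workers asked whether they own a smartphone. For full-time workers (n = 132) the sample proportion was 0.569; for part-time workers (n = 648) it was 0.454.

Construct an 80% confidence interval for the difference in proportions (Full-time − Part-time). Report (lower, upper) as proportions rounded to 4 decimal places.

(0.0543, 0.1757)

SE₁ = √(p̂₁(1−p̂₁)/n₁) = √(0.5690·0.4310/132) = 0.04310; SE₂ = √(0.4540·0.5460/648) = 0.01956.
Independent samples: SE of the difference = √(SE₁² + SE₂²) = √(0.00185761 + 0.0003825936) = 0.04733.
z* for 80% confidence is 1.282, so the margin of error is 1.282 × 0.04733 = 0.06068.
Point estimate p̂₁ − p̂₂ = 0.5690 − 0.4540 = 0.1150.
0.1150 ± 0.06068 → (0.0543, 0.1757).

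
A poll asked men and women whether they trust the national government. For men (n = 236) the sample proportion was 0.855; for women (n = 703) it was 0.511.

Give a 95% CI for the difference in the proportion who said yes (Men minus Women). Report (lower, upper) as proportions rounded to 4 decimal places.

The two standard errors are √(0.8550×0.1450/236) = 0.02292 and √(0.5110×0.4890/703) = 0.01885.
Because the samples are independent, SE_diff = √(0.02292² + 0.01885²) = 0.02968.
Using z* = 1.960 for 95%, ME = 1.960 × 0.02968 = 0.05817.
p̂₁ − p̂₂ = 0.3440; interval 0.3440 ± 0.05817 gives (0.2858, 0.4022).

(0.2858, 0.4022)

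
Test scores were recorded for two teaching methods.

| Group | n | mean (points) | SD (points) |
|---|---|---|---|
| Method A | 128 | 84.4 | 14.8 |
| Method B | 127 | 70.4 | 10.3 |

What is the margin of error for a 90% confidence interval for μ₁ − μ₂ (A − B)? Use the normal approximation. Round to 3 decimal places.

2.625

Per-group SEs: s₁/√n₁ = 14.8/√128 = 1.3081, s₂/√n₂ = 10.3/√127 = 0.9140.
Unpooled SE of the difference: √(1.71112561 + 0.835396) = 1.5958.
Margin of error = z* · SE = 1.645 × 1.5958 = 2.6251.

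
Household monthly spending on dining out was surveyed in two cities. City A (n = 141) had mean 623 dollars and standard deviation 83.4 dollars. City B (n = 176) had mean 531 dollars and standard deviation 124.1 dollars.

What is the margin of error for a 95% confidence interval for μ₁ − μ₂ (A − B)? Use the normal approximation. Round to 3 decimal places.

Per-group SEs: s₁/√n₁ = 83.4/√141 = 7.0235, s₂/√n₂ = 124.1/√176 = 9.3544.
Unpooled SE of the difference: √(49.32955225 + 87.50479936) = 11.6976.
Margin of error = z* · SE = 1.960 × 11.6976 = 22.9273.

22.927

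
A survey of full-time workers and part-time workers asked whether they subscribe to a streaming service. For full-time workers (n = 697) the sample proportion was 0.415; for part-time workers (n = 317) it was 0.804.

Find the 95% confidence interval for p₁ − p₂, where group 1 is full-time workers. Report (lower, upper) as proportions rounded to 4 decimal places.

The two standard errors are √(0.4150×0.5850/697) = 0.01866 and √(0.8040×0.1960/317) = 0.02230.
Because the samples are independent, SE_diff = √(0.01866² + 0.02230²) = 0.02908.
Using z* = 1.960 for 95%, ME = 1.960 × 0.02908 = 0.05700.
p̂₁ − p̂₂ = -0.3890; interval -0.3890 ± 0.05700 gives (-0.4460, -0.3320).

(-0.4460, -0.3320)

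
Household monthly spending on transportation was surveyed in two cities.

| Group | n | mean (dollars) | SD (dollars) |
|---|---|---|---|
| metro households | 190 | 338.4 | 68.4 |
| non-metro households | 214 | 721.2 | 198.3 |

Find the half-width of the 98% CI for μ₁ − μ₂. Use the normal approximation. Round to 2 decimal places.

33.58

SE₁ = s₁/√n₁ = 68.4/√190 = 4.9623; SE₂ = 198.3/√214 = 13.5555.
Independent samples, unequal variances: SE_diff = √(SE₁² + SE₂²) = √(24.62442129 + 183.75158025) = 14.4352.
z* = 2.326, so margin of error = 2.326 × 14.4352 = 33.5763.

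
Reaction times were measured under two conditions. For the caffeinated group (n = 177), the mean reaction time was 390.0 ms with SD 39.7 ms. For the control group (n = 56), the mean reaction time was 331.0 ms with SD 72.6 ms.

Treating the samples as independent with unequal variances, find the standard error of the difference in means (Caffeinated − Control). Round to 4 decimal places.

Per-group SEs: s₁/√n₁ = 39.7/√177 = 2.9840, s₂/√n₂ = 72.6/√56 = 9.7016.
Unpooled SE of the difference: √(8.904256 + 94.12104256) = 10.1501.

10.1501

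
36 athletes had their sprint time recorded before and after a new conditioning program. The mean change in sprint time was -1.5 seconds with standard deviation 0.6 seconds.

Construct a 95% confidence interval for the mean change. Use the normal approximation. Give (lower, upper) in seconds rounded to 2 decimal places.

This is a matched-pairs design, so SE = s_d/√n = 0.6/√36 = 0.1000.
Margin = 1.960 × 0.1000 = 0.1960; the interval is -1.5 ± 0.1960 = (-1.70, -1.30).

(-1.70, -1.30)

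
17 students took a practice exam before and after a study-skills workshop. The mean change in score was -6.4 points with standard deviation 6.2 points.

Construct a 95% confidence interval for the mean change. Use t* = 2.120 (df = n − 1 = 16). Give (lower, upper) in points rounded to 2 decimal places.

(-9.59, -3.21)

This is a matched-pairs design, so SE = s_d/√n = 6.2/√17 = 1.5037.
Margin = 2.120 × 1.5037 = 3.1878; the interval is -6.4 ± 3.1878 = (-9.59, -3.21).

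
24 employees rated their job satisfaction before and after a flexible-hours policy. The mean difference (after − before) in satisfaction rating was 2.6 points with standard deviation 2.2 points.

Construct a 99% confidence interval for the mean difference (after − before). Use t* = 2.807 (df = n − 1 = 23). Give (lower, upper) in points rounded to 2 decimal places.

(1.34, 3.86)

Paired design: SE = s_d/√n = 2.2/√24 = 0.4491.
t* = 2.807; margin of error = 2.807 × 0.4491 = 1.2606.
2.6 ± 1.2606 → (1.34, 3.86).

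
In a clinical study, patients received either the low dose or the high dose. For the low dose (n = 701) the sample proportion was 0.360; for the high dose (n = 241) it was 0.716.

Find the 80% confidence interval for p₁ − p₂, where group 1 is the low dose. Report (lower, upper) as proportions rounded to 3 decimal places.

(-0.400, -0.312)

SE₁ = √(p̂₁(1−p̂₁)/n₁) = √(0.3600·0.6400/701) = 0.01813; SE₂ = √(0.7160·0.2840/241) = 0.02905.
Independent samples: SE of the difference = √(SE₁² + SE₂²) = √(0.0003286969 + 0.0008439025) = 0.03424.
z* for 80% confidence is 1.282, so the margin of error is 1.282 × 0.03424 = 0.04390.
Point estimate p̂₁ − p̂₂ = 0.3600 − 0.7160 = -0.3560.
-0.3560 ± 0.04390 → (-0.400, -0.312).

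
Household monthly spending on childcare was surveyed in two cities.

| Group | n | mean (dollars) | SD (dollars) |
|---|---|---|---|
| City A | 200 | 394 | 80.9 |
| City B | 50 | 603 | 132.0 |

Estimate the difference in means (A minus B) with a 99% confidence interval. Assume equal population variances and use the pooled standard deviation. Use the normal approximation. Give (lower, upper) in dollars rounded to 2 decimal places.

(-246.98, -171.02)

s_p = √[((n₁−1)s₁² + (n₂−1)s₂²)/(n₁+n₂−2)] = √[(199·80.9² + 49·132.0²)/248] = 93.2434.
SE = 93.2434·√(1/200 + 1/50) = 14.7431.
With z* = 2.576, margin = 2.576 × 14.7431 = 37.9782.
x̄₁ − x̄₂ = 394 − 603 = -209.0000; interval -209.0000 ± 37.9782 = (-246.98, -171.02).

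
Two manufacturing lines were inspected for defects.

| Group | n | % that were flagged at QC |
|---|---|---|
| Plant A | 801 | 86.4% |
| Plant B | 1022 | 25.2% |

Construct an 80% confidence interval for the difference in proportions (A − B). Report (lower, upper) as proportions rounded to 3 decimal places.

The two standard errors are √(0.8640×0.1360/801) = 0.01211 and √(0.2520×0.7480/1022) = 0.01358.
Because the samples are independent, SE_diff = √(0.01211² + 0.01358²) = 0.01820.
Using z* = 1.282 for 80%, ME = 1.282 × 0.01820 = 0.02333.
p̂₁ − p̂₂ = 0.6120; interval 0.6120 ± 0.02333 gives (0.589, 0.635).

(0.589, 0.635)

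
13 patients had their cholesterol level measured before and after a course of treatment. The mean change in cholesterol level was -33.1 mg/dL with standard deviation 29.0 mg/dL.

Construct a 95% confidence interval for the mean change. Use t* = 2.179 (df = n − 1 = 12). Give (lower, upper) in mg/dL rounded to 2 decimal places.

This is a matched-pairs design, so SE = s_d/√n = 29.0/√13 = 8.0432.
Margin = 2.179 × 8.0432 = 17.5261; the interval is -33.1 ± 17.5261 = (-50.63, -15.57).

(-50.63, -15.57)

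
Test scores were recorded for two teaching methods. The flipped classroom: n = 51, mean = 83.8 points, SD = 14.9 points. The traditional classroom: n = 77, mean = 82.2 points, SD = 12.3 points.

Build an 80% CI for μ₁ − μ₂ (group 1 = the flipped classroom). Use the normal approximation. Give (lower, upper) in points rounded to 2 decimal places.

Per-group SEs: s₁/√n₁ = 14.9/√51 = 2.0864, s₂/√n₂ = 12.3/√77 = 1.4017.
Unpooled SE of the difference: √(4.35306496 + 1.96476289) = 2.5135.
Margin of error = z* · SE = 1.282 × 2.5135 = 3.2223.
x̄₁ − x̄₂ = 83.8 − 82.2 = 1.6000.
CI: 1.6000 ± 3.2223 = (-1.62, 4.82).

(-1.62, 4.82)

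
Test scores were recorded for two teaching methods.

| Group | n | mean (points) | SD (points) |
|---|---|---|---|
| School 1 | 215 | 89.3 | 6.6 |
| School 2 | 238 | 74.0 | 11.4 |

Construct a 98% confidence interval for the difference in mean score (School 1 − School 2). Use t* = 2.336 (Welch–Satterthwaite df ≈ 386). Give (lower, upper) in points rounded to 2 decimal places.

(13.28, 17.32)

SE₁ = s₁/√n₁ = 6.6/√215 = 0.4501; SE₂ = 11.4/√238 = 0.7390.
Independent samples, unequal variances: SE_diff = √(SE₁² + SE₂²) = √(0.20259001 + 0.546121) = 0.8653.
t* = 2.336, so margin of error = 2.336 × 0.8653 = 2.0213.
Difference in means = 89.3 − 74.0 = 15.3000.
15.3000 ± 2.0213 → (13.28, 17.32).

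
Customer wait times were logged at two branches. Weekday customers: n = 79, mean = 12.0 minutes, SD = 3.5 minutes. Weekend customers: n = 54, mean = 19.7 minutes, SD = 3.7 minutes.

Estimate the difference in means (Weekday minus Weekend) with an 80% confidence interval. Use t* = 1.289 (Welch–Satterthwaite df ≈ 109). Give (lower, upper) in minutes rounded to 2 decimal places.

Standard errors of each mean: 3.5/√79 = 0.3938 and 3.7/√54 = 0.5035.
SE(x̄₁ − x̄₂) = √(0.3938² + 0.5035²) = 0.6392 for independent samples with unequal variances.
With t* = 1.289, the margin is 1.289 × 0.6392 = 0.8239.
x̄₁ − x̄₂ = 12.0 − 19.7 = -7.7000; the interval is -7.7000 ± 0.8239 = (-8.52, -6.88).

(-8.52, -6.88)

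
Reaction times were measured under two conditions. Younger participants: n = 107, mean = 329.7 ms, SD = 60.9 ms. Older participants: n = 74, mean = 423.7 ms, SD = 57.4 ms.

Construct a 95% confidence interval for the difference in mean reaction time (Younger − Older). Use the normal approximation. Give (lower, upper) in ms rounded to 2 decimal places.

(-111.44, -76.56)

Standard errors of each mean: 60.9/√107 = 5.8874 and 57.4/√74 = 6.6726.
SE(x̄₁ − x̄₂) = √(5.8874² + 6.6726²) = 8.8986 for independent samples with unequal variances.
With z* = 1.960, the margin is 1.960 × 8.8986 = 17.4413.
x̄₁ − x̄₂ = 329.7 − 423.7 = -94.0000; the interval is -94.0000 ± 17.4413 = (-111.44, -76.56).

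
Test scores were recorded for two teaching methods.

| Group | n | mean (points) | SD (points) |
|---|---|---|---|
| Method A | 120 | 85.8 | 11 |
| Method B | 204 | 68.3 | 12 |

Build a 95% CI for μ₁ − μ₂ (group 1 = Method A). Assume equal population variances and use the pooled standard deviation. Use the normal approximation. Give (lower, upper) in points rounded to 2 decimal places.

Pooled variance s_p² = [119·11² + 203·12²] / (120+204−2) = 135.5000, so s_p = 11.6404.
SE_diff = s_p·√(1/n₁ + 1/n₂) = 11.6404·√(1/120 + 1/204) = 1.3392.
z* = 1.960; margin = 1.960 × 1.3392 = 2.6248.
Difference = 85.8 − 68.3 = 17.5000.
17.5000 ± 2.6248 → (14.88, 20.12).

(14.88, 20.12)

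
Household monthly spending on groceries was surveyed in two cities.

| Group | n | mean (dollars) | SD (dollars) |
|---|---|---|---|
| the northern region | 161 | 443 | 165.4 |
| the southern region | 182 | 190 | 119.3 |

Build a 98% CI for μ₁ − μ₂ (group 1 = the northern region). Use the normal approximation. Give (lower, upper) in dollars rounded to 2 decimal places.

(216.36, 289.64)

Per-group SEs: s₁/√n₁ = 165.4/√161 = 13.0353, s₂/√n₂ = 119.3/√182 = 8.8431.
Unpooled SE of the difference: √(169.91904609 + 78.20041761) = 15.7518.
Margin of error = z* · SE = 2.326 × 15.7518 = 36.6387.
x̄₁ − x̄₂ = 443 − 190 = 253.0000.
CI: 253.0000 ± 36.6387 = (216.36, 289.64).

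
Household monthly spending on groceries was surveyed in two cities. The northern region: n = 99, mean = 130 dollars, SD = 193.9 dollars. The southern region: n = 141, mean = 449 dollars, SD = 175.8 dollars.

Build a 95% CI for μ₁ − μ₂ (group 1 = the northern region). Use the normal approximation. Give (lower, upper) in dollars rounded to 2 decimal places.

Per-group SEs: s₁/√n₁ = 193.9/√99 = 19.4877, s₂/√n₂ = 175.8/√141 = 14.8050.
Unpooled SE of the difference: √(379.77045129 + 219.188025) = 24.4736.
Margin of error = z* · SE = 1.960 × 24.4736 = 47.9683.
x̄₁ − x̄₂ = 130 − 449 = -319.0000.
CI: -319.0000 ± 47.9683 = (-366.97, -271.03).

(-366.97, -271.03)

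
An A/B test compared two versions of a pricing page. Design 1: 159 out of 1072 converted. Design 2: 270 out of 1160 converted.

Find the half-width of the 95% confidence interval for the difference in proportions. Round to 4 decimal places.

Sample proportions: 159/1072 = 0.1483, 270/1160 = 0.2328.
Each SE is √(p̂(1−p̂)/n): √(0.1483·0.8517/1072) = 0.01085 and √(0.2328·0.7672/1160) = 0.01241.
SE(p̂₁ − p̂₂) = √(SE₁² + SE₂²) = √(0.0001177225 + 0.0001540081) = 0.01648, since the two samples are independent.
At 95% confidence z* = 1.960; margin = 1.960 × 0.01648 = 0.03230.

0.0323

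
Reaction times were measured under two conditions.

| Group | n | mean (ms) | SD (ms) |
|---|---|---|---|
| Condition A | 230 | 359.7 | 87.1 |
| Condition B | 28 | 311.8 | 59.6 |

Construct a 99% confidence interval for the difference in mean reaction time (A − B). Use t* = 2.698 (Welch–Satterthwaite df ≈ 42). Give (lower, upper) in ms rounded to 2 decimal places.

(13.79, 82.01)

Standard errors of each mean: 87.1/√230 = 5.7432 and 59.6/√28 = 11.2633.
SE(x̄₁ − x̄₂) = √(5.7432² + 11.2633²) = 12.6430 for independent samples with unequal variances.
With t* = 2.698, the margin is 2.698 × 12.6430 = 34.1108.
x̄₁ − x̄₂ = 359.7 − 311.8 = 47.9000; the interval is 47.9000 ± 34.1108 = (13.79, 82.01).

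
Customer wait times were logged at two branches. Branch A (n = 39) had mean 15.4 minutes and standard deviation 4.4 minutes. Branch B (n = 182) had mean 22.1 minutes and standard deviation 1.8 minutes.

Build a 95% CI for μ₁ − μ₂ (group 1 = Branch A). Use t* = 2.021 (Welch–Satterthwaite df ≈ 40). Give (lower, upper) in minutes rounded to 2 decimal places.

(-8.15, -5.25)

Standard errors of each mean: 4.4/√39 = 0.7046 and 1.8/√182 = 0.1334.
SE(x̄₁ − x̄₂) = √(0.7046² + 0.1334²) = 0.7171 for independent samples with unequal variances.
With t* = 2.021, the margin is 2.021 × 0.7171 = 1.4493.
x̄₁ − x̄₂ = 15.4 − 22.1 = -6.7000; the interval is -6.7000 ± 1.4493 = (-8.15, -5.25).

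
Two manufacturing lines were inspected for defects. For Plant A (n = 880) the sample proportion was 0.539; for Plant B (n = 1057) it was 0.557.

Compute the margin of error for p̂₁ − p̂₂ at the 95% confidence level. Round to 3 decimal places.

The two standard errors are √(0.5390×0.4610/880) = 0.01680 and √(0.5570×0.4430/1057) = 0.01528.
Because the samples are independent, SE_diff = √(0.01680² + 0.01528²) = 0.02271.
Using z* = 1.960 for 95%, ME = 1.960 × 0.02271 = 0.04451.

0.045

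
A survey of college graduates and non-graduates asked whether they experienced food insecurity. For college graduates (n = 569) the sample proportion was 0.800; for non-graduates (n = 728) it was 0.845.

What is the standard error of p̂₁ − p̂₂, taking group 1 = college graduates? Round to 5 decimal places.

0.02147

Each SE is √(p̂(1−p̂)/n): √(0.8000·0.2000/569) = 0.01677 and √(0.8450·0.1550/728) = 0.01341.
SE(p̂₁ − p̂₂) = √(SE₁² + SE₂²) = √(0.0002812329 + 0.0001798281) = 0.02147, since the two samples are independent.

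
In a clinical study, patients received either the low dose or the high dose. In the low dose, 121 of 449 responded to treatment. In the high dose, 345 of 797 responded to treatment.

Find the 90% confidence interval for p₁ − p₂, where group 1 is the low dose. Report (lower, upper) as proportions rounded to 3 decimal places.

(-0.208, -0.118)

First, p̂₁ = 121/449 = 0.2695; p̂₂ = 345/797 = 0.4329.
The two standard errors are √(0.2695×0.7305/449) = 0.02094 and √(0.4329×0.5671/797) = 0.01755.
Because the samples are independent, SE_diff = √(0.02094² + 0.01755²) = 0.02732.
Using z* = 1.645 for 90%, ME = 1.645 × 0.02732 = 0.04494.
p̂₁ − p̂₂ = -0.1634; interval -0.1634 ± 0.04494 gives (-0.208, -0.118).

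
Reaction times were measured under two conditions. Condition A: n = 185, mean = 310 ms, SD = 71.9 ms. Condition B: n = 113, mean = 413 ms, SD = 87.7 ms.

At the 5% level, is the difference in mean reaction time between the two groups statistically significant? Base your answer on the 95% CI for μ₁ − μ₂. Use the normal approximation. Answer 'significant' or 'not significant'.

Per-group SEs: s₁/√n₁ = 71.9/√185 = 5.2862, s₂/√n₂ = 87.7/√113 = 8.2501.
Unpooled SE of the difference: √(27.94391044 + 68.06415001) = 9.7984.
Margin of error = z* · SE = 1.960 × 9.7984 = 19.2049.
x̄₁ − x̄₂ = 310 − 413 = -103.0000.
CI: -103.0000 ± 19.2049 = (-122.2049, -83.7951).
The interval (-122.2049, -83.7951) does not contain 0, so the difference is significant.

significant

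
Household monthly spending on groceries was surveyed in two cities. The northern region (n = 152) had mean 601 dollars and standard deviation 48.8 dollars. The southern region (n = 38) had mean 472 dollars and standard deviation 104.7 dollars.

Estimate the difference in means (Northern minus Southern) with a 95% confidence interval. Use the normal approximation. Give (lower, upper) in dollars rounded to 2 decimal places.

Per-group SEs: s₁/√n₁ = 48.8/√152 = 3.9582, s₂/√n₂ = 104.7/√38 = 16.9846.
Unpooled SE of the difference: √(15.66734724 + 288.47663716) = 17.4397.
Margin of error = z* · SE = 1.960 × 17.4397 = 34.1818.
x̄₁ − x̄₂ = 601 − 472 = 129.0000.
CI: 129.0000 ± 34.1818 = (94.82, 163.18).

(94.82, 163.18)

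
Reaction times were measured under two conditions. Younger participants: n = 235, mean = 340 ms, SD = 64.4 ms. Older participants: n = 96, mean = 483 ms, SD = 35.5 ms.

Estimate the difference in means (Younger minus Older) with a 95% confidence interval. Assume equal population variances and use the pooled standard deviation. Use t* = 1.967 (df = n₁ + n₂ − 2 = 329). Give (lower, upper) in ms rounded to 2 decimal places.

(-156.72, -129.28)

Pooled variance s_p² = [234·64.4² + 95·35.5²] / (235+96−2) = 3313.6960, so s_p = 57.5647.
SE_diff = s_p·√(1/n₁ + 1/n₂) = 57.5647·√(1/235 + 1/96) = 6.9727.
t* = 1.967; margin = 1.967 × 6.9727 = 13.7153.
Difference = 340 − 483 = -143.0000.
-143.0000 ± 13.7153 → (-156.72, -129.28).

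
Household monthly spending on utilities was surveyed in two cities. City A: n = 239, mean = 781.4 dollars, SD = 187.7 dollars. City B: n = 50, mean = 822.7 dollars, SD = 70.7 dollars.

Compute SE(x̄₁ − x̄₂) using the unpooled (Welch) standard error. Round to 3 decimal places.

SE₁ = s₁/√n₁ = 187.7/√239 = 12.1413; SE₂ = 70.7/√50 = 9.9985.
Independent samples, unequal variances: SE_diff = √(SE₁² + SE₂²) = √(147.41116569 + 99.97000225) = 15.7284.

15.728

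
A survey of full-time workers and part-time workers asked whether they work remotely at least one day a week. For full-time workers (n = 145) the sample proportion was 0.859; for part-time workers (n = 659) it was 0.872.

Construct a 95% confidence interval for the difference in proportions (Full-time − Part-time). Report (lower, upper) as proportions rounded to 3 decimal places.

(-0.075, 0.049)

The two standard errors are √(0.8590×0.1410/145) = 0.02890 and √(0.8720×0.1280/659) = 0.01301.
Because the samples are independent, SE_diff = √(0.02890² + 0.01301²) = 0.03169.
Using z* = 1.960 for 95%, ME = 1.960 × 0.03169 = 0.06211.
p̂₁ − p̂₂ = -0.0130; interval -0.0130 ± 0.06211 gives (-0.075, 0.049).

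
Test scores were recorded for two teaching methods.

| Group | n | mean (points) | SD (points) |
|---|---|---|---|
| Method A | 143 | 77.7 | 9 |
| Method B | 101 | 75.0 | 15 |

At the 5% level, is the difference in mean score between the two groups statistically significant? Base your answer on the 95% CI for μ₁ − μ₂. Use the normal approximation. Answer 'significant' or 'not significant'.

not significant

Standard errors of each mean: 9/√143 = 0.7526 and 15/√101 = 1.4926.
SE(x̄₁ − x̄₂) = √(0.7526² + 1.4926²) = 1.6716 for independent samples with unequal variances.
With z* = 1.960, the margin is 1.960 × 1.6716 = 3.2763.
x̄₁ − x̄₂ = 77.7 − 75.0 = 2.7000; the interval is 2.7000 ± 3.2763 = (-0.5763, 5.9763).
The interval (-0.5763, 5.9763) contains 0, so the difference is not significant.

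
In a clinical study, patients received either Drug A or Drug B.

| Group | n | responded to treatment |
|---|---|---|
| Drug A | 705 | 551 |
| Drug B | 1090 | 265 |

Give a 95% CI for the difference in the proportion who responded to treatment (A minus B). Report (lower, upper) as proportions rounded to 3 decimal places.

p̂₁ = 551/705 = 0.7816 and p̂₂ = 265/1090 = 0.2431.
SE₁ = √(p̂₁(1−p̂₁)/n₁) = √(0.7816·0.2184/705) = 0.01556; SE₂ = √(0.2431·0.7569/1090) = 0.01299.
Independent samples: SE of the difference = √(SE₁² + SE₂²) = √(0.0002421136 + 0.0001687401) = 0.02027.
z* for 95% confidence is 1.960, so the margin of error is 1.960 × 0.02027 = 0.03973.
Point estimate p̂₁ − p̂₂ = 0.7816 − 0.2431 = 0.5385.
0.5385 ± 0.03973 → (0.499, 0.578).

(0.499, 0.578)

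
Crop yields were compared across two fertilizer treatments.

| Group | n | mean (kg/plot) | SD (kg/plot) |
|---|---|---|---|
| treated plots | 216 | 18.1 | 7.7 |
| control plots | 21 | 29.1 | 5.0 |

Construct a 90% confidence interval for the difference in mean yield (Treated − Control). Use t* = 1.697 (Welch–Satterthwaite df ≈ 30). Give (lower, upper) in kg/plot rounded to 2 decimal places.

(-13.05, -8.95)

Per-group SEs: s₁/√n₁ = 7.7/√216 = 0.5239, s₂/√n₂ = 5.0/√21 = 1.0911.
Unpooled SE of the difference: √(0.27447121 + 1.19049921) = 1.2104.
Margin of error = t* · SE = 1.697 × 1.2104 = 2.0540.
x̄₁ − x̄₂ = 18.1 − 29.1 = -11.0000.
CI: -11.0000 ± 2.0540 = (-13.05, -8.95).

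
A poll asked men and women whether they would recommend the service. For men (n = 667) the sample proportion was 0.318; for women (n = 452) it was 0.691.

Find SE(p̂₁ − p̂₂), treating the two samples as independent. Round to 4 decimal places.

0.0282

Each SE is √(p̂(1−p̂)/n): √(0.3180·0.6820/667) = 0.01803 and √(0.6910·0.3090/452) = 0.02173.
SE(p̂₁ − p̂₂) = √(SE₁² + SE₂²) = √(0.0003250809 + 0.0004721929) = 0.02824, since the two samples are independent.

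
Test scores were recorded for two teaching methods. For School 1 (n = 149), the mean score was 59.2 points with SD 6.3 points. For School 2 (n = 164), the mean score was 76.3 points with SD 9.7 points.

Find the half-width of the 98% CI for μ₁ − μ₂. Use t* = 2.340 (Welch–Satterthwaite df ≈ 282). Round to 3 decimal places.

2.145

Per-group SEs: s₁/√n₁ = 6.3/√149 = 0.5161, s₂/√n₂ = 9.7/√164 = 0.7574.
Unpooled SE of the difference: √(0.26635921 + 0.57365476) = 0.9165.
Margin of error = t* · SE = 2.340 × 0.9165 = 2.1446.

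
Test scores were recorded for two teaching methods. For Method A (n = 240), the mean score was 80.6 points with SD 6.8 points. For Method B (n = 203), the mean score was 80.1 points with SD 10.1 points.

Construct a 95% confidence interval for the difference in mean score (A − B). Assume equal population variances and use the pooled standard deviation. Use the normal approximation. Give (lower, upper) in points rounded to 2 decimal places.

(-1.08, 2.08)

s_p = √[((n₁−1)s₁² + (n₂−1)s₂²)/(n₁+n₂−2)] = √[(239·6.8² + 202·10.1²)/441] = 8.4726.
SE = 8.4726·√(1/240 + 1/203) = 0.8079.
With z* = 1.960, margin = 1.960 × 0.8079 = 1.5835.
x̄₁ − x̄₂ = 80.6 − 80.1 = 0.5000; interval 0.5000 ± 1.5835 = (-1.08, 2.08).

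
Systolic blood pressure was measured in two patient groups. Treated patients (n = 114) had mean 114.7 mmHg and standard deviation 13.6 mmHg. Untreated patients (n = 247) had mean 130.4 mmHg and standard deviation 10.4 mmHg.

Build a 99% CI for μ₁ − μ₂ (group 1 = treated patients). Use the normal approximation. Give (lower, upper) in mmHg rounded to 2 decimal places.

(-19.40, -12.00)

Standard errors of each mean: 13.6/√114 = 1.2738 and 10.4/√247 = 0.6617.
SE(x̄₁ − x̄₂) = √(1.2738² + 0.6617²) = 1.4354 for independent samples with unequal variances.
With z* = 2.576, the margin is 2.576 × 1.4354 = 3.6976.
x̄₁ − x̄₂ = 114.7 − 130.4 = -15.7000; the interval is -15.7000 ± 3.6976 = (-19.40, -12.00).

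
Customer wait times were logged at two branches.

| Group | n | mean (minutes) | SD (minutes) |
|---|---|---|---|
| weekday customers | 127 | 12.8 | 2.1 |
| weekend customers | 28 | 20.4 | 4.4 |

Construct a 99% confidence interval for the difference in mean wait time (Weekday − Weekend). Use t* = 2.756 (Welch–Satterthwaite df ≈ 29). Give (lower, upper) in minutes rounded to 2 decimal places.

Per-group SEs: s₁/√n₁ = 2.1/√127 = 0.1863, s₂/√n₂ = 4.4/√28 = 0.8315.
Unpooled SE of the difference: √(0.03470769 + 0.69139225) = 0.8521.
Margin of error = t* · SE = 2.756 × 0.8521 = 2.3484.
x̄₁ − x̄₂ = 12.8 − 20.4 = -7.6000.
CI: -7.6000 ± 2.3484 = (-9.95, -5.25).

(-9.95, -5.25)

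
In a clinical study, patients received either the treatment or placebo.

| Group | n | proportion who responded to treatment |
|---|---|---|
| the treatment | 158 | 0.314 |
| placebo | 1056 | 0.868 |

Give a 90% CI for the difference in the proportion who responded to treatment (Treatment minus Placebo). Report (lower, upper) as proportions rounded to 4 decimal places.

(-0.6171, -0.4909)

Each SE is √(p̂(1−p̂)/n): √(0.3140·0.6860/158) = 0.03692 and √(0.8680·0.1320/1056) = 0.01042.
SE(p̂₁ − p̂₂) = √(SE₁² + SE₂²) = √(0.0013630864 + 0.0001085764) = 0.03836, since the two samples are independent.
At 90% confidence z* = 1.645; margin = 1.645 × 0.03836 = 0.06310.
The difference is 0.3140 − 0.8680 = -0.5540, so the interval is -0.5540 ± 0.06310 = (-0.6171, -0.4909).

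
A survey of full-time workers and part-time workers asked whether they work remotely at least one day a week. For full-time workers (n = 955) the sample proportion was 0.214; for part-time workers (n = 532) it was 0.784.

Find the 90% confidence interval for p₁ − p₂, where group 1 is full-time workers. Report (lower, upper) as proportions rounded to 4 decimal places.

(-0.6066, -0.5334)

Each SE is √(p̂(1−p̂)/n): √(0.2140·0.7860/955) = 0.01327 and √(0.7840·0.2160/532) = 0.01784.
SE(p̂₁ − p̂₂) = √(SE₁² + SE₂²) = √(0.0001760929 + 0.0003182656) = 0.02223, since the two samples are independent.
At 90% confidence z* = 1.645; margin = 1.645 × 0.02223 = 0.03657.
The difference is 0.2140 − 0.7840 = -0.5700, so the interval is -0.5700 ± 0.03657 = (-0.6066, -0.5334).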